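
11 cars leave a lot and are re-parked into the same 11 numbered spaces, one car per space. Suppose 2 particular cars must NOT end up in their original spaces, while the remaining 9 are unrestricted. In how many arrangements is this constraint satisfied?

33022080

Let A_j be the event that the j-th constrained one is fixed. By inclusion-exclusion over the 2 events:
Σ_{j=0}^{2} (-1)^j C(2,j)(11-j)!
= C(2,0)·11! - C(2,1)·10! + C(2,2)·9!
= 39916800 - 7257600 + 362880
= 33022080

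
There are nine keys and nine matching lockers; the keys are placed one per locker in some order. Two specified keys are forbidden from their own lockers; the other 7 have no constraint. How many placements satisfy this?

287280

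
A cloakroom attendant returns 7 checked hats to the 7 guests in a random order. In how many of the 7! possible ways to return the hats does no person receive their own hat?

1854

The number of derangements of 7 is !7 = Σ_{k=0}^{7} (-1)^k·7!/k!
= 7! - 7!/1! + 7!/2! - 7!/3! + 7!/4! - 7!/5! + 7!/6! - 7!/7!
= 5040 - 5040 + 2520 - 840 + 210 - 42 + 7 - 1
= 1854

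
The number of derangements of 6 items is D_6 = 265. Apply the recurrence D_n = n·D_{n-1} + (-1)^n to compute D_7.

D_7 = 7·265 - 1 = 1854.

1854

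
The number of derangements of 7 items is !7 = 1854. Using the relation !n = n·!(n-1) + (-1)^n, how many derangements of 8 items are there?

!8 = 8·1854 + 1 = 14833.

14833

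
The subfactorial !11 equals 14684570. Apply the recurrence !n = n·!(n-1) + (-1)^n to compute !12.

!12 = 12·14684570 + 1 = 176214841.

176214841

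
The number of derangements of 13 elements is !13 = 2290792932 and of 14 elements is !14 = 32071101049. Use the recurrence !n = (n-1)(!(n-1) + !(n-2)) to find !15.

!15 = (15-1)·(!14 + !13) = 14·(32071101049 + 2290792932) = 14·34361893981 = 481066515734.

481066515734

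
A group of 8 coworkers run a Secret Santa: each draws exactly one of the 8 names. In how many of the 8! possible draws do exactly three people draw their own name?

2464

Pick the 3 fixed positions: C(8,3) = 56 ways.
The remaining 5 must be deranged: !5 = 44.
Total: 56 × 44 = 2464.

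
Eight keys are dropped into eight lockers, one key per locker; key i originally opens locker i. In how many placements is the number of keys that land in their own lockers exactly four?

Pick the 4 fixed positions: C(8,4) = 70 ways.
The other 4 form a derangement: !4 = 9.
Total: 70 × 9 = 630.

630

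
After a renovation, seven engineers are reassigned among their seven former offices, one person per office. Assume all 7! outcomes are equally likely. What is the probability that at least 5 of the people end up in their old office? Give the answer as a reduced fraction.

Favorable outcomes: Σ_{i≥5} C(7,i)·!(7-i) = 21·1 + 7·0 + 1·1 = 22.
Total outcomes: 7! = 5040.
Probability = 22/5040 = 11/2520.

11/2520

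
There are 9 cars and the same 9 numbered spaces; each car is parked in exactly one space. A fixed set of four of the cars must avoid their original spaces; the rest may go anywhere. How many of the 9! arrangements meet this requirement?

229080

Inclusion-exclusion on the 4 forbidden self-matches:
Σ_{j=0}^{4} (-1)^j C(4,j)(9-j)!
= C(4,0)·9! - C(4,1)·8! + C(4,2)·7! - C(4,3)·6! + C(4,4)·5!
= 362880 - 161280 + 30240 - 2880 + 120
= 229080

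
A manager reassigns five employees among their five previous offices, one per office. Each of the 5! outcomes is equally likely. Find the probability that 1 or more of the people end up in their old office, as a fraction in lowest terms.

19/30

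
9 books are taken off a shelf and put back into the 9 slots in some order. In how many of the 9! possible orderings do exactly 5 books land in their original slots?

1134

Pick the 5 fixed positions: C(9,5) = 126 ways.
The other 4 form a derangement: !4 = 9.
Total: 126 × 9 = 1134.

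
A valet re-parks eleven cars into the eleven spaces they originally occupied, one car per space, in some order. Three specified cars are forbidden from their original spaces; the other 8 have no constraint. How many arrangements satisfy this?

Inclusion-exclusion on the 3 forbidden self-matches:
Σ_{j=0}^{3} (-1)^j C(3,j)(11-j)!
= C(3,0)·11! - C(3,1)·10! + C(3,2)·9! - C(3,3)·8!
= 39916800 - 10886400 + 1088640 - 40320
= 30078720

30078720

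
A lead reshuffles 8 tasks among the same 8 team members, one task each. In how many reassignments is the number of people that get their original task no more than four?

Sum C(8,i)·!(8-i) for i = 0..4:
  i=0: C(8,0)·!8 = 1·14833 = 14833
  i=1: C(8,1)·!7 = 8·1854 = 14832
  i=2: C(8,2)·!6 = 28·265 = 7420
  i=3: C(8,3)·!5 = 56·44 = 2464
  i=4: C(8,4)·!4 = 70·9 = 630
Total = 40179.

40179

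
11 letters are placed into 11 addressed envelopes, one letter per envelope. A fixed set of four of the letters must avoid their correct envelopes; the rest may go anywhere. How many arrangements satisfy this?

27422640

Inclusion-exclusion on the 4 forbidden self-matches:
Σ_{j=0}^{4} (-1)^j C(4,j)(11-j)!
= C(4,0)·11! - C(4,1)·10! + C(4,2)·9! - C(4,3)·8! + C(4,4)·7!
= 39916800 - 14515200 + 2177280 - 161280 + 5040
= 27422640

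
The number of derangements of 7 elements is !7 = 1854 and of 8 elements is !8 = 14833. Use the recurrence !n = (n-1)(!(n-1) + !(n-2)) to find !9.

!9 = (9-1)·(!8 + !7) = 8·(14833 + 1854) = 8·16687 = 133496.

133496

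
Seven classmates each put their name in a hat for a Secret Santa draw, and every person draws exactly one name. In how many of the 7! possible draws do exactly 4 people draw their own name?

Choose which 4 of the 7 are fixed: C(7,4) = 35.
The other 3 form a derangement: !3 = 2.
Total: 35 × 2 = 70.

70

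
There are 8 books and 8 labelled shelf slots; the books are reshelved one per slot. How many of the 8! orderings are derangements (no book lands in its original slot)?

Use !n = (n-1)(!(n-1) + !(n-2)).
!8 = 7·(1854 + 265) = 7·2119 = 14833

14833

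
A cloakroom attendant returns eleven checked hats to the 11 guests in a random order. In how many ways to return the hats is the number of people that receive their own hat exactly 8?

330

Pick the 8 fixed positions: C(11,8) = 165 ways.
The remaining 3 must be deranged: !3 = 2.
Total: 165 × 2 = 330.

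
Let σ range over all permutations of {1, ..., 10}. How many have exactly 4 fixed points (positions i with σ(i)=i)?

55650

Pick the 4 fixed positions: C(10,4) = 210 ways.
The other 6 form a derangement: !6 = 265.
Total: 210 × 265 = 55650.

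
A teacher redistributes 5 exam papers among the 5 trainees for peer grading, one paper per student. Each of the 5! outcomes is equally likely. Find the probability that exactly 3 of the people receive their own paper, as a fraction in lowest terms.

1/12

Favorable outcomes: C(5,3)·!2 = 10·1 = 10.
Total outcomes: 5! = 120.
Probability = 10/120 = 1/12.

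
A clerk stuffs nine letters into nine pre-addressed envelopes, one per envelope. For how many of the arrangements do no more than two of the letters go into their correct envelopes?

333737

Sum C(9,i)·!(9-i) for i = 0..2:
  i=0: C(9,0)·!9 = 1·133496 = 133496
  i=1: C(9,1)·!8 = 9·14833 = 133497
  i=2: C(9,2)·!7 = 36·1854 = 66744
Total = 333737.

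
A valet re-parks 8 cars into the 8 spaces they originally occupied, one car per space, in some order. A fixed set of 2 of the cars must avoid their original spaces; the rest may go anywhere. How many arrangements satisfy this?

Let A_j be the event that the j-th constrained one is fixed. By inclusion-exclusion over the 2 events:
Σ_{j=0}^{2} (-1)^j C(2,j)(8-j)!
= C(2,0)·8! - C(2,1)·7! + C(2,2)·6!
= 40320 - 10080 + 720
= 30960

30960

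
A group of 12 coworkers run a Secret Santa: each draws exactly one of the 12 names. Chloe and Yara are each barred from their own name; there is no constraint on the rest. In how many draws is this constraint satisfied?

402796800

Let A_j be the event that the j-th constrained one is fixed. By inclusion-exclusion over the 2 events:
Σ_{j=0}^{2} (-1)^j C(2,j)(12-j)!
= C(2,0)·12! - C(2,1)·11! + C(2,2)·10!
= 479001600 - 79833600 + 3628800
= 402796800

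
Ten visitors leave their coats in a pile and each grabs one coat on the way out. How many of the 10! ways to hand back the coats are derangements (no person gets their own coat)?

1334961

By inclusion-exclusion, !10 = Σ (-1)^k · 10!/k! for k=0..10
= 10! - 10!/1! + 10!/2! - 10!/3! + 10!/4! - 10!/5! + 10!/6! - 10!/7! + 10!/8! - 10!/9! + 10!/10!
= 3628800 - 3628800 + 1814400 - 604800 + 151200 - 30240 + 5040 - 720 + 90 - 10 + 1
= 1334961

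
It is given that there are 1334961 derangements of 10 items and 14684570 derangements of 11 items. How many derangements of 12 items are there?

176214841

D_12 = (12-1)·(D_11 + D_10) = 11·(14684570 + 1334961) = 11·16019531 = 176214841.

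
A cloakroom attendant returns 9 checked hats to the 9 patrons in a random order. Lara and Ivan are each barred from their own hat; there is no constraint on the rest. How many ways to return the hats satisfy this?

287280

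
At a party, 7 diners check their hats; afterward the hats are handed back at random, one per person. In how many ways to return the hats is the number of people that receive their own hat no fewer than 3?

Sum C(7,i)·!(7-i) for i = 3..7:
  i=3: C(7,3)·!4 = 35·9 = 315
  i=4: C(7,4)·!3 = 35·2 = 70
  i=5: C(7,5)·!2 = 21·1 = 21
  i=6: C(7,6)·!1 = 7·0 = 0
  i=7: C(7,7)·!0 = 1·1 = 1
Total = 407.

407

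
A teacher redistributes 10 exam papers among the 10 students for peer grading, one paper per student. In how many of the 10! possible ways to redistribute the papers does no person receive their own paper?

1334961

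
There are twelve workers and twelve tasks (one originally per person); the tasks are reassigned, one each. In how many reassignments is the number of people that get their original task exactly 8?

4455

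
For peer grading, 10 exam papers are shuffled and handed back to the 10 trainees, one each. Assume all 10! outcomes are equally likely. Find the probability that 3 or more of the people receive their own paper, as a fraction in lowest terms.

Favorable outcomes: Σ_{i≥3} C(10,i)·!(10-i) = 120·1854 + 210·265 + 252·44 + 210·9 + 120·2 + 45·1 + 10·0 + 1·1 = 291394.
Total outcomes: 10! = 3628800.
Probability = 291394/3628800 = 145697/1814400.

145697/1814400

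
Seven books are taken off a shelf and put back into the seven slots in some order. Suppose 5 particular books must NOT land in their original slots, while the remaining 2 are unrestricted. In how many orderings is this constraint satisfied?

2428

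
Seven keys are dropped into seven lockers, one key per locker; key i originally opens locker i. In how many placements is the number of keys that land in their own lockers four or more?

92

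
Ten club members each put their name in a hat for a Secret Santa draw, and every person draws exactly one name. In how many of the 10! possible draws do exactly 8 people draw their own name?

45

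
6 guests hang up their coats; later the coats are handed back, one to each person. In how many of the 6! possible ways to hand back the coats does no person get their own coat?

!6 is the nearest integer to 6!/e.
6! = 720, and 720/e ≈ 264.87, so !6 = 265.

265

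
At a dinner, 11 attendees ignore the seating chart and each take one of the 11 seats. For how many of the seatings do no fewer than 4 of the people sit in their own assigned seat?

# with exactly i fixed is C(11,i)·!(11-i); sum over i=4..11:
  i=4: C(11,4)·!7 = 330·1854 = 611820
  i=5: C(11,5)·!6 = 462·265 = 122430
  i=6: C(11,6)·!5 = 462·44 = 20328
  i=7: C(11,7)·!4 = 330·9 = 2970
  i=8: C(11,8)·!3 = 165·2 = 330
  i=9: C(11,9)·!2 = 55·1 = 55
  i=10: C(11,10)·!1 = 11·0 = 0
  i=11: C(11,11)·!0 = 1·1 = 1
Total = 757934.

757934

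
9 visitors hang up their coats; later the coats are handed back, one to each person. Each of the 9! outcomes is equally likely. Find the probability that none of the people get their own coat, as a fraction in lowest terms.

Favorable outcomes: !9 = 133496.
Total outcomes: 9! = 362880.
Probability = 133496/362880 = 16687/45360.

16687/45360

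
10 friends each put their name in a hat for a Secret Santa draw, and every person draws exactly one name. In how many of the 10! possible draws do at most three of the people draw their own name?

3559886

# with exactly i fixed is C(10,i)·!(10-i); sum over i=0..3:
  i=0: C(10,0)·!10 = 1·1334961 = 1334961
  i=1: C(10,1)·!9 = 10·133496 = 1334960
  i=2: C(10,2)·!8 = 45·14833 = 667485
  i=3: C(10,3)·!7 = 120·1854 = 222480
Total = 3559886.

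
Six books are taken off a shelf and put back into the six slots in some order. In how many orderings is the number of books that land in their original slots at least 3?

56

# with exactly i fixed is C(6,i)·!(6-i); sum over i=3..6:
  i=3: C(6,3)·!3 = 20·2 = 40
  i=4: C(6,4)·!2 = 15·1 = 15
  i=5: C(6,5)·!1 = 6·0 = 0
  i=6: C(6,6)·!0 = 1·1 = 1
Total = 56.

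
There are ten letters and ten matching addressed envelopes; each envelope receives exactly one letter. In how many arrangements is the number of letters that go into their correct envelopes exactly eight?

45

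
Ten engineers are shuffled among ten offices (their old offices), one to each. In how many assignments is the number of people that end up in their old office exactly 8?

45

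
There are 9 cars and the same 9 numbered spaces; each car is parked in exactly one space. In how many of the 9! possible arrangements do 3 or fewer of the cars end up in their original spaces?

355997

Sum C(9,i)·!(9-i) for i = 0..3:
  i=0: C(9,0)·!9 = 1·133496 = 133496
  i=1: C(9,1)·!8 = 9·14833 = 133497
  i=2: C(9,2)·!7 = 36·1854 = 66744
  i=3: C(9,3)·!6 = 84·265 = 22260
Total = 355997.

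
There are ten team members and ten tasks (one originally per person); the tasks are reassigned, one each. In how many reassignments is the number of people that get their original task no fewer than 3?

291394

Sum C(10,i)·!(10-i) for i = 3..10:
  i=3: C(10,3)·!7 = 120·1854 = 222480
  i=4: C(10,4)·!6 = 210·265 = 55650
  i=5: C(10,5)·!5 = 252·44 = 11088
  i=6: C(10,6)·!4 = 210·9 = 1890
  i=7: C(10,7)·!3 = 120·2 = 240
  i=8: C(10,8)·!2 = 45·1 = 45
  i=9: C(10,9)·!1 = 10·0 = 0
  i=10: C(10,10)·!0 = 1·1 = 1
Total = 291394.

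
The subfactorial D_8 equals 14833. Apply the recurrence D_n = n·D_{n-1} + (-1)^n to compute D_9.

133496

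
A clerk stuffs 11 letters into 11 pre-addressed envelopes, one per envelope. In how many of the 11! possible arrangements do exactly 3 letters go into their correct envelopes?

2447445

Pick the 3 fixed positions: C(11,3) = 165 ways.
The remaining 8 must be deranged: !8 = 14833.
Total: 165 × 14833 = 2447445.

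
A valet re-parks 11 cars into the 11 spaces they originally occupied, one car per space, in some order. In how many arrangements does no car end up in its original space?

Recurrence: !11 = 10·(!10 + !9).
!11 = 10·(1334961 + 133496) = 10·1468457 = 14684570

14684570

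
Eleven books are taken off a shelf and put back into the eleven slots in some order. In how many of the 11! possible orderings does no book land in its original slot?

14684570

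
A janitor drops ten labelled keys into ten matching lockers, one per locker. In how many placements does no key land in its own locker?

1334961

The number of derangements of 10 is !10 = Σ_{k=0}^{10} (-1)^k·10!/k!
= 10! - 10!/1! + 10!/2! - 10!/3! + 10!/4! - 10!/5! + 10!/6! - 10!/7! + 10!/8! - 10!/9! + 10!/10!
= 3628800 - 3628800 + 1814400 - 604800 + 151200 - 30240 + 5040 - 720 + 90 - 10 + 1
= 1334961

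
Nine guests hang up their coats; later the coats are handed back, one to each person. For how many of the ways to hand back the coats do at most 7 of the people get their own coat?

Sum C(9,i)·!(9-i) for i = 0..7:
  i=0: C(9,0)·!9 = 1·133496 = 133496
  i=1: C(9,1)·!8 = 9·14833 = 133497
  i=2: C(9,2)·!7 = 36·1854 = 66744
  i=3: C(9,3)·!6 = 84·265 = 22260
  i=4: C(9,4)·!5 = 126·44 = 5544
  i=5: C(9,5)·!4 = 126·9 = 1134
  i=6: C(9,6)·!3 = 84·2 = 168
  i=7: C(9,7)·!2 = 36·1 = 36
Total = 362879.

362879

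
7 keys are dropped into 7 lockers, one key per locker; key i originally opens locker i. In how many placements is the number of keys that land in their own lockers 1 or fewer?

3709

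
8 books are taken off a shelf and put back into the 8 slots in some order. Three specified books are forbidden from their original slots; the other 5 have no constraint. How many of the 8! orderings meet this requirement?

Inclusion-exclusion on the 3 forbidden self-matches:
Σ_{j=0}^{3} (-1)^j C(3,j)(8-j)!
= C(3,0)·8! - C(3,1)·7! + C(3,2)·6! - C(3,3)·5!
= 40320 - 15120 + 2160 - 120
= 27240

27240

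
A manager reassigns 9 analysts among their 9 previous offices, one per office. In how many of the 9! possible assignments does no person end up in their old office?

By inclusion-exclusion, !9 = Σ (-1)^k · 9!/k! for k=0..9
= 9! - 9!/1! + 9!/2! - 9!/3! + 9!/4! - 9!/5! + 9!/6! - 9!/7! + 9!/8! - 9!/9!
= 362880 - 362880 + 181440 - 60480 + 15120 - 3024 + 504 - 72 + 9 - 1
= 133496

133496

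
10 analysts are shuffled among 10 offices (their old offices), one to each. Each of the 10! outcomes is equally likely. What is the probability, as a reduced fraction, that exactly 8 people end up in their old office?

Favorable outcomes: C(10,8)·!2 = 45·1 = 45.
Total outcomes: 10! = 3628800.
Probability = 45/3628800 = 1/80640.

1/80640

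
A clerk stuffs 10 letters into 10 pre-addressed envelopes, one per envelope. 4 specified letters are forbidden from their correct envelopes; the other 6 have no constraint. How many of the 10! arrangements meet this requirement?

2399760

Inclusion-exclusion on the 4 forbidden self-matches:
Σ_{j=0}^{4} (-1)^j C(4,j)(10-j)!
= C(4,0)·10! - C(4,1)·9! + C(4,2)·8! - C(4,3)·7! + C(4,4)·6!
= 3628800 - 1451520 + 241920 - 20160 + 720
= 2399760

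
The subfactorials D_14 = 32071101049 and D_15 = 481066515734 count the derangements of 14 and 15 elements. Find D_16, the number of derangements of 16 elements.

7697064251745

D_16 = (16-1)·(D_15 + D_14) = 15·(481066515734 + 32071101049) = 15·513137616783 = 7697064251745.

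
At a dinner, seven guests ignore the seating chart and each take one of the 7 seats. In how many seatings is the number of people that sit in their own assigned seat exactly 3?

315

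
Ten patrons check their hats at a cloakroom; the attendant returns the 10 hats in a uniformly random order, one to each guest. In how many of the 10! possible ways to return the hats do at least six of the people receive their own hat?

# with exactly i fixed is C(10,i)·!(10-i); sum over i=6..10:
  i=6: C(10,6)·!4 = 210·9 = 1890
  i=7: C(10,7)·!3 = 120·2 = 240
  i=8: C(10,8)·!2 = 45·1 = 45
  i=9: C(10,9)·!1 = 10·0 = 0
  i=10: C(10,10)·!0 = 1·1 = 1
Total = 2176.

2176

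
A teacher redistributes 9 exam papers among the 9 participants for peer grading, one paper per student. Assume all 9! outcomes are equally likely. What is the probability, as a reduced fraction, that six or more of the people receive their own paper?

Favorable outcomes: Σ_{i≥6} C(9,i)·!(9-i) = 84·2 + 36·1 + 9·0 + 1·1 = 205.
Total outcomes: 9! = 362880.
Probability = 205/362880 = 41/72576.

41/72576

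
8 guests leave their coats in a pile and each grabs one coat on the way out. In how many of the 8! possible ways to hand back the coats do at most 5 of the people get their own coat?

Sum C(8,i)·!(8-i) for i = 0..5:
  i=0: C(8,0)·!8 = 1·14833 = 14833
  i=1: C(8,1)·!7 = 8·1854 = 14832
  i=2: C(8,2)·!6 = 28·265 = 7420
  i=3: C(8,3)·!5 = 56·44 = 2464
  i=4: C(8,4)·!4 = 70·9 = 630
  i=5: C(8,5)·!3 = 56·2 = 112
Total = 40291.

40291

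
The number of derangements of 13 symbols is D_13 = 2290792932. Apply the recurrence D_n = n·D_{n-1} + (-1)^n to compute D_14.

32071101049

D_14 = 14·2290792932 + 1 = 32071101049.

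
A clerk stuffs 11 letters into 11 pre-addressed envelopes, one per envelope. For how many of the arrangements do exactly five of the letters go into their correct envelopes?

122430

Pick the 5 fixed positions: C(11,5) = 462 ways.
The remaining 6 must be deranged: !6 = 265.
Total: 462 × 265 = 122430.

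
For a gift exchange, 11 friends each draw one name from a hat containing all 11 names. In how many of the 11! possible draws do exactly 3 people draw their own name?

2447445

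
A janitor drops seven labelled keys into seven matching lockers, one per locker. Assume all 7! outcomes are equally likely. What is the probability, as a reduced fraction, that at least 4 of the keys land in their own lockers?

Favorable outcomes: Σ_{i≥4} C(7,i)·!(7-i) = 35·2 + 21·1 + 7·0 + 1·1 = 92.
Total outcomes: 7! = 5040.
Probability = 92/5040 = 23/1260.

23/1260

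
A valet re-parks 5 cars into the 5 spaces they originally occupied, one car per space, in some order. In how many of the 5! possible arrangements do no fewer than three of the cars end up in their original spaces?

# with exactly i fixed is C(5,i)·!(5-i); sum over i=3..5:
  i=3: C(5,3)·!2 = 10·1 = 10
  i=4: C(5,4)·!1 = 5·0 = 0
  i=5: C(5,5)·!0 = 1·1 = 1
Total = 11.

11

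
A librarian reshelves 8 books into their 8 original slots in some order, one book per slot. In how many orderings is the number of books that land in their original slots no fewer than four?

771

# with exactly i fixed is C(8,i)·!(8-i); sum over i=4..8:
  i=4: C(8,4)·!4 = 70·9 = 630
  i=5: C(8,5)·!3 = 56·2 = 112
  i=6: C(8,6)·!2 = 28·1 = 28
  i=7: C(8,7)·!1 = 8·0 = 0
  i=8: C(8,8)·!0 = 1·1 = 1
Total = 771.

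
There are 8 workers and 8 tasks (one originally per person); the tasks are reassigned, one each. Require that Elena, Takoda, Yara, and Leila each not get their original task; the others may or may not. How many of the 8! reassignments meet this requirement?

24024

Inclusion-exclusion on the 4 forbidden self-matches:
Σ_{j=0}^{4} (-1)^j C(4,j)(8-j)!
= C(4,0)·8! - C(4,1)·7! + C(4,2)·6! - C(4,3)·5! + C(4,4)·4!
= 40320 - 20160 + 4320 - 480 + 24
= 24024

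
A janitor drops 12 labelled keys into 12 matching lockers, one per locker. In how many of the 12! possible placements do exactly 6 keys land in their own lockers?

Pick the 6 fixed positions: C(12,6) = 924 ways.
The other 6 form a derangement: !6 = 265.
Total: 924 × 265 = 244860.

244860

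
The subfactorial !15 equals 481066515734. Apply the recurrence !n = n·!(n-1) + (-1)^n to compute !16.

!16 = 16·481066515734 + 1 = 7697064251745.

7697064251745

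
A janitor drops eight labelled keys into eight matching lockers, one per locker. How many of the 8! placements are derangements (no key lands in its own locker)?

!8 = 8! · Σ_{k=0}^{8} (-1)^k/k!
= 8! - 8!/1! + 8!/2! - 8!/3! + 8!/4! - 8!/5! + 8!/6! - 8!/7! + 8!/8!
= 40320 - 40320 + 20160 - 6720 + 1680 - 336 + 56 - 8 + 1
= 14833

14833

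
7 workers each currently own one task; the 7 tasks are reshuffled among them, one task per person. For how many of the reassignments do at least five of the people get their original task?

22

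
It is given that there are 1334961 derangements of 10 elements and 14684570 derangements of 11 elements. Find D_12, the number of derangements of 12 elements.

D_12 = (12-1)·(D_11 + D_10) = 11·(14684570 + 1334961) = 11·16019531 = 176214841.

176214841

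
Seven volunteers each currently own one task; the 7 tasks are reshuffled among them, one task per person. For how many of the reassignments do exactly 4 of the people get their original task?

70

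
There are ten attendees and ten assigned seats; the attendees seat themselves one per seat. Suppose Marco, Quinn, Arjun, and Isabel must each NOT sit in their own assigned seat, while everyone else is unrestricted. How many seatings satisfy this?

2399760

Inclusion-exclusion on the 4 forbidden self-matches:
Σ_{j=0}^{4} (-1)^j C(4,j)(10-j)!
= C(4,0)·10! - C(4,1)·9! + C(4,2)·8! - C(4,3)·7! + C(4,4)·6!
= 3628800 - 1451520 + 241920 - 20160 + 720
= 2399760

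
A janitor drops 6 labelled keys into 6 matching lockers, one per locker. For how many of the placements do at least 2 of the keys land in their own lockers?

191

Sum C(6,i)·!(6-i) for i = 2..6:
  i=2: C(6,2)·!4 = 15·9 = 135
  i=3: C(6,3)·!3 = 20·2 = 40
  i=4: C(6,4)·!2 = 15·1 = 15
  i=5: C(6,5)·!1 = 6·0 = 0
  i=6: C(6,6)·!0 = 1·1 = 1
Total = 191.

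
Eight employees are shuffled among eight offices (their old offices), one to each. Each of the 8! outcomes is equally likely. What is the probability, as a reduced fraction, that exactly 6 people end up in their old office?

Favorable outcomes: C(8,6)·!2 = 28·1 = 28.
Total outcomes: 8! = 40320.
Probability = 28/40320 = 1/1440.

1/1440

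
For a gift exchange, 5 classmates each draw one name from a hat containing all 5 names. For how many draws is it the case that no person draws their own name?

44

The number of derangements of 5 is !5 = Σ_{k=0}^{5} (-1)^k·5!/k!
= 5! - 5!/1! + 5!/2! - 5!/3! + 5!/4! - 5!/5!
= 120 - 120 + 60 - 20 + 5 - 1
= 44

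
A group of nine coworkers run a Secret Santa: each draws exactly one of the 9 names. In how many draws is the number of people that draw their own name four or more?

# with exactly i fixed is C(9,i)·!(9-i); sum over i=4..9:
  i=4: C(9,4)·!5 = 126·44 = 5544
  i=5: C(9,5)·!4 = 126·9 = 1134
  i=6: C(9,6)·!3 = 84·2 = 168
  i=7: C(9,7)·!2 = 36·1 = 36
  i=8: C(9,8)·!1 = 9·0 = 0
  i=9: C(9,9)·!0 = 1·1 = 1
Total = 6883.

6883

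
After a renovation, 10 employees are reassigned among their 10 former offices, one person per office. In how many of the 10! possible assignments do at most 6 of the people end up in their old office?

Sum C(10,i)·!(10-i) for i = 0..6:
  i=0: C(10,0)·!10 = 1·1334961 = 1334961
  i=1: C(10,1)·!9 = 10·133496 = 1334960
  i=2: C(10,2)·!8 = 45·14833 = 667485
  i=3: C(10,3)·!7 = 120·1854 = 222480
  i=4: C(10,4)·!6 = 210·265 = 55650
  i=5: C(10,5)·!5 = 252·44 = 11088
  i=6: C(10,6)·!4 = 210·9 = 1890
Total = 3628514.

3628514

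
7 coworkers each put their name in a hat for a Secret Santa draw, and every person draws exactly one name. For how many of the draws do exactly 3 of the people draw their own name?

315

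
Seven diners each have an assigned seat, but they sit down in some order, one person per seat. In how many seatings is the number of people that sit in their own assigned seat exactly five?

21

Choose which 5 of the 7 are fixed: C(7,5) = 21.
The other 2 form a derangement: !2 = 1.
Total: 21 × 1 = 21.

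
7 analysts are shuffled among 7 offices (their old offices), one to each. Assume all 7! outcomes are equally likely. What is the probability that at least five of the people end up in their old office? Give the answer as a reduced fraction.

Favorable outcomes: Σ_{i≥5} C(7,i)·!(7-i) = 21·1 + 7·0 + 1·1 = 22.
Total outcomes: 7! = 5040.
Probability = 22/5040 = 11/2520.

11/2520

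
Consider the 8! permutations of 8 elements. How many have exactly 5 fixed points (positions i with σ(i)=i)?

Choose which 5 of the 8 are fixed: C(8,5) = 56.
The other 3 form a derangement: !3 = 2.
Total: 56 × 2 = 112.

112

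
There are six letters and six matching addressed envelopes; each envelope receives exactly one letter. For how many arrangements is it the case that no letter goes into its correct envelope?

!6 is the nearest integer to 6!/e.
6! = 720, and 720/e ≈ 264.87, so !6 = 265.

265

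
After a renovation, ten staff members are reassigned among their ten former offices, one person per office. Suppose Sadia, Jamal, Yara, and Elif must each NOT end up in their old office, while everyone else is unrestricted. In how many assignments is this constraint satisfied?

2399760

Inclusion-exclusion on the 4 forbidden self-matches:
Σ_{j=0}^{4} (-1)^j C(4,j)(10-j)!
= C(4,0)·10! - C(4,1)·9! + C(4,2)·8! - C(4,3)·7! + C(4,4)·6!
= 3628800 - 1451520 + 241920 - 20160 + 720
= 2399760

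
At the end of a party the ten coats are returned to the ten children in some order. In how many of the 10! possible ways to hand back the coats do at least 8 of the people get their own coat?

# with exactly i fixed is C(10,i)·!(10-i); sum over i=8..10:
  i=8: C(10,8)·!2 = 45·1 = 45
  i=9: C(10,9)·!1 = 10·0 = 0
  i=10: C(10,10)·!0 = 1·1 = 1
Total = 46.

46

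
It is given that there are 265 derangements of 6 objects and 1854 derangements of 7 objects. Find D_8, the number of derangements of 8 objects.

14833

D_8 = (8-1)·(D_7 + D_6) = 7·(1854 + 265) = 7·2119 = 14833.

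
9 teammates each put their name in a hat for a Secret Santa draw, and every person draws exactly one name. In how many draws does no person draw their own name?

133496

The number of derangements of 9 is !9 = Σ_{k=0}^{9} (-1)^k·9!/k!
= 9! - 9!/1! + 9!/2! - 9!/3! + 9!/4! - 9!/5! + 9!/6! - 9!/7! + 9!/8! - 9!/9!
= 362880 - 362880 + 181440 - 60480 + 15120 - 3024 + 504 - 72 + 9 - 1
= 133496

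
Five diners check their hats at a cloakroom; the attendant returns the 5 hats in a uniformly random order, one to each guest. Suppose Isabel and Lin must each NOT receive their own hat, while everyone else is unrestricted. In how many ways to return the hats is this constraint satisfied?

Let A_j be the event that the j-th constrained one is fixed. By inclusion-exclusion over the 2 events:
Σ_{j=0}^{2} (-1)^j C(2,j)(5-j)!
= C(2,0)·5! - C(2,1)·4! + C(2,2)·3!
= 120 - 48 + 6
= 78

78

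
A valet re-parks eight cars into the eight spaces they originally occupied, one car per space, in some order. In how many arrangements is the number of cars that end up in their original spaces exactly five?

112

Pick the 5 fixed positions: C(8,5) = 56 ways.
The other 3 form a derangement: !3 = 2.
Total: 56 × 2 = 112.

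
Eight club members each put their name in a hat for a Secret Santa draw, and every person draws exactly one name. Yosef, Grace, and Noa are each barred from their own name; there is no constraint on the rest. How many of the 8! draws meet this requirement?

Let A_j be the event that the j-th constrained one is fixed. By inclusion-exclusion over the 3 events:
Σ_{j=0}^{3} (-1)^j C(3,j)(8-j)!
= C(3,0)·8! - C(3,1)·7! + C(3,2)·6! - C(3,3)·5!
= 40320 - 15120 + 2160 - 120
= 27240

27240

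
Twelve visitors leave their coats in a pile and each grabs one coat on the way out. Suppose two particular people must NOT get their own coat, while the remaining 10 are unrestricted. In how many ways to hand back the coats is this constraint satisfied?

Let A_j be the event that the j-th constrained one is fixed. By inclusion-exclusion over the 2 events:
Σ_{j=0}^{2} (-1)^j C(2,j)(12-j)!
= C(2,0)·12! - C(2,1)·11! + C(2,2)·10!
= 479001600 - 79833600 + 3628800
= 402796800

402796800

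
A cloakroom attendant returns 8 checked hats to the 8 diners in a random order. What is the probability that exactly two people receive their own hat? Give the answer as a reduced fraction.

Favorable outcomes: C(8,2)·!6 = 28·265 = 7420.
Total outcomes: 8! = 40320.
Probability = 7420/40320 = 53/288.

53/288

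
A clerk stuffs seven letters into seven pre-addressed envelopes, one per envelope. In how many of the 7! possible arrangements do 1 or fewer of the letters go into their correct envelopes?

Sum C(7,i)·!(7-i) for i = 0..1:
  i=0: C(7,0)·!7 = 1·1854 = 1854
  i=1: C(7,1)·!6 = 7·265 = 1855
Total = 3709.

3709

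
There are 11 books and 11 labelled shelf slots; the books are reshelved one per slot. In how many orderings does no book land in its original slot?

The subfactorial !11 = [11!/e] (nearest integer).
11! = 39916800, and 39916800/e ≈ 14684570.08, so !11 = 14684570.

14684570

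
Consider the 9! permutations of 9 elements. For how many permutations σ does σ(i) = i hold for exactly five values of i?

1134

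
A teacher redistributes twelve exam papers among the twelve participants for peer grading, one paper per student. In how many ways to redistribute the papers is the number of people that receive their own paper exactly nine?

Pick the 9 fixed positions: C(12,9) = 220 ways.
The other 3 form a derangement: !3 = 2.
Total: 220 × 2 = 440.

440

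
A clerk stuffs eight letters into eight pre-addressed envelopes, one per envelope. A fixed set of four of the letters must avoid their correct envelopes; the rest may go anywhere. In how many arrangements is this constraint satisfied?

Inclusion-exclusion on the 4 forbidden self-matches:
Σ_{j=0}^{4} (-1)^j C(4,j)(8-j)!
= C(4,0)·8! - C(4,1)·7! + C(4,2)·6! - C(4,3)·5! + C(4,4)·4!
= 40320 - 20160 + 4320 - 480 + 24
= 24024

24024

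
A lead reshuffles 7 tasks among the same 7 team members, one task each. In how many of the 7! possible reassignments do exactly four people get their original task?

70

Choose which 4 of the 7 are fixed: C(7,4) = 35.
The remaining 3 must be deranged: !3 = 2.
Total: 35 × 2 = 70.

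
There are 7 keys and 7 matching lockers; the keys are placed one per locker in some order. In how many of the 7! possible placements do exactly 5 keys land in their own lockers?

Choose which 5 of the 7 are fixed: C(7,5) = 21.
The remaining 2 must be deranged: !2 = 1.
Total: 21 × 1 = 21.

21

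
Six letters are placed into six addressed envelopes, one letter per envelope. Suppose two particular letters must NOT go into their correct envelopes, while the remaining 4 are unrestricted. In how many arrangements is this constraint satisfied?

Inclusion-exclusion on the 2 forbidden self-matches:
Σ_{j=0}^{2} (-1)^j C(2,j)(6-j)!
= C(2,0)·6! - C(2,1)·5! + C(2,2)·4!
= 720 - 240 + 24
= 504

504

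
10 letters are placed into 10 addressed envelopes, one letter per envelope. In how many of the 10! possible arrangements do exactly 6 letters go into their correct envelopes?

Choose which 6 of the 10 are fixed: C(10,6) = 210.
The other 4 form a derangement: !4 = 9.
Total: 210 × 9 = 1890.

1890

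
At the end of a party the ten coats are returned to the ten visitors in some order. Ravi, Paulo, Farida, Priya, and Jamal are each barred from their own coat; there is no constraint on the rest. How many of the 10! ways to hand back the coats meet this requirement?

Let A_j be the event that the j-th constrained one is fixed. By inclusion-exclusion over the 5 events:
Σ_{j=0}^{5} (-1)^j C(5,j)(10-j)!
= C(5,0)·10! - C(5,1)·9! + C(5,2)·8! - C(5,3)·7! + C(5,4)·6! - C(5,5)·5!
= 3628800 - 1814400 + 403200 - 50400 + 3600 - 120
= 2170680

2170680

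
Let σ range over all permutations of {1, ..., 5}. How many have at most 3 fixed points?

119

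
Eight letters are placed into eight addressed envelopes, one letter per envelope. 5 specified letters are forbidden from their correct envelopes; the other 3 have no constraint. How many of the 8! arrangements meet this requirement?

21234

Let A_j be the event that the j-th constrained one is fixed. By inclusion-exclusion over the 5 events:
Σ_{j=0}^{5} (-1)^j C(5,j)(8-j)!
= C(5,0)·8! - C(5,1)·7! + C(5,2)·6! - C(5,3)·5! + C(5,4)·4! - C(5,5)·3!
= 40320 - 25200 + 7200 - 1200 + 120 - 6
= 21234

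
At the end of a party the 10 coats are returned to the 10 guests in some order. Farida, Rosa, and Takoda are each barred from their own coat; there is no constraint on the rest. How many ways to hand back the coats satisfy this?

Let A_j be the event that the j-th constrained one is fixed. By inclusion-exclusion over the 3 events:
Σ_{j=0}^{3} (-1)^j C(3,j)(10-j)!
= C(3,0)·10! - C(3,1)·9! + C(3,2)·8! - C(3,3)·7!
= 3628800 - 1088640 + 120960 - 5040
= 2656080

2656080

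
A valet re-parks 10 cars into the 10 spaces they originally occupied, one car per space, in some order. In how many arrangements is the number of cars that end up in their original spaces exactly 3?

Choose which 3 of the 10 are fixed: C(10,3) = 120.
The other 7 form a derangement: !7 = 1854.
Total: 120 × 1854 = 222480.

222480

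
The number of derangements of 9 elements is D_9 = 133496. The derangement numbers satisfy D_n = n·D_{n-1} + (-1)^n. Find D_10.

1334961

D_10 = 10·133496 + 1 = 1334961.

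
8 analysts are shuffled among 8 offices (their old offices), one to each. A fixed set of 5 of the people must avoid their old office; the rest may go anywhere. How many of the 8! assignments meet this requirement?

21234

Inclusion-exclusion on the 5 forbidden self-matches:
Σ_{j=0}^{5} (-1)^j C(5,j)(8-j)!
= C(5,0)·8! - C(5,1)·7! + C(5,2)·6! - C(5,3)·5! + C(5,4)·4! - C(5,5)·3!
= 40320 - 25200 + 7200 - 1200 + 120 - 6
= 21234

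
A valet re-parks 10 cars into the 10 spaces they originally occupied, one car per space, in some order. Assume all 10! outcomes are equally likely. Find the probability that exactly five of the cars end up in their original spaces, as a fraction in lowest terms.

Favorable outcomes: C(10,5)·!5 = 252·44 = 11088.
Total outcomes: 10! = 3628800.
Probability = 11088/3628800 = 11/3600.

11/3600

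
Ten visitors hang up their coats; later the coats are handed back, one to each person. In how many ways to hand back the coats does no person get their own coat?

Recurrence: !10 = 9·(!9 + !8).
!10 = 9·(133496 + 14833) = 9·148329 = 1334961

1334961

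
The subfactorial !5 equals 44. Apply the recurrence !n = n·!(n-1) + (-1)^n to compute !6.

!6 = 6·44 + 1 = 265.

265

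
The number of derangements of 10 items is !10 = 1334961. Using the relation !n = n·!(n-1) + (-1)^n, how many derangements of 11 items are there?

!11 = 11·1334961 - 1 = 14684570.

14684570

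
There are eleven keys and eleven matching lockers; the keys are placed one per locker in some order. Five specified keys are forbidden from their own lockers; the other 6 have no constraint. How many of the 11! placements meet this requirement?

Inclusion-exclusion on the 5 forbidden self-matches:
Σ_{j=0}^{5} (-1)^j C(5,j)(11-j)!
= C(5,0)·11! - C(5,1)·10! + C(5,2)·9! - C(5,3)·8! + C(5,4)·7! - C(5,5)·6!
= 39916800 - 18144000 + 3628800 - 403200 + 25200 - 720
= 25022880

25022880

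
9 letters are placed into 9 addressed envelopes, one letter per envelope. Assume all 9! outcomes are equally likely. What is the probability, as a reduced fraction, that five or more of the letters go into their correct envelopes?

1339/362880

Favorable outcomes: Σ_{i≥5} C(9,i)·!(9-i) = 126·9 + 84·2 + 36·1 + 9·0 + 1·1 = 1339.
Total outcomes: 9! = 362880.
Probability = 1339/362880 = 1339/362880.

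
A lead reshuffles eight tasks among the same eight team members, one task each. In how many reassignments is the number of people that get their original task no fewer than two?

10655

# with exactly i fixed is C(8,i)·!(8-i); sum over i=2..8:
  i=2: C(8,2)·!6 = 28·265 = 7420
  i=3: C(8,3)·!5 = 56·44 = 2464
  i=4: C(8,4)·!4 = 70·9 = 630
  i=5: C(8,5)·!3 = 56·2 = 112
  i=6: C(8,6)·!2 = 28·1 = 28
  i=7: C(8,7)·!1 = 8·0 = 0
  i=8: C(8,8)·!0 = 1·1 = 1
Total = 10655.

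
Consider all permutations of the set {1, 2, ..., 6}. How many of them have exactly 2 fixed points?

135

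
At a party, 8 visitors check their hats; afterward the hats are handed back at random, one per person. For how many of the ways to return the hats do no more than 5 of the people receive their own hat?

40291

# with exactly i fixed is C(8,i)·!(8-i); sum over i=0..5:
  i=0: C(8,0)·!8 = 1·14833 = 14833
  i=1: C(8,1)·!7 = 8·1854 = 14832
  i=2: C(8,2)·!6 = 28·265 = 7420
  i=3: C(8,3)·!5 = 56·44 = 2464
  i=4: C(8,4)·!4 = 70·9 = 630
  i=5: C(8,5)·!3 = 56·2 = 112
Total = 40291.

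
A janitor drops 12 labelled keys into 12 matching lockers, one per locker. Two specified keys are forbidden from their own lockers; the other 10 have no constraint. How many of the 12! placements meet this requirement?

Inclusion-exclusion on the 2 forbidden self-matches:
Σ_{j=0}^{2} (-1)^j C(2,j)(12-j)!
= C(2,0)·12! - C(2,1)·11! + C(2,2)·10!
= 479001600 - 79833600 + 3628800
= 402796800

402796800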